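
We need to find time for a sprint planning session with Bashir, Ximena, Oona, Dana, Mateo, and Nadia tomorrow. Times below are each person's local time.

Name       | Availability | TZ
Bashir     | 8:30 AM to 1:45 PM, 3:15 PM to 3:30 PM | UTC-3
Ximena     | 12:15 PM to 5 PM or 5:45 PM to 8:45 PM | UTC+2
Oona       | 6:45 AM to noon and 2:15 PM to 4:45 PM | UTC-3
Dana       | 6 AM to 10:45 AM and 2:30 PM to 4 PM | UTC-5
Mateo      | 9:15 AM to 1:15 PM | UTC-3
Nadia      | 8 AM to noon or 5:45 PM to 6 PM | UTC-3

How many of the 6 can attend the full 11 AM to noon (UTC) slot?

Bashir in UTC: 11:30-16:45, 18:15-18:30 (add 3h to convert from UTC-3).
Ximena in UTC: 10:15-15:00, 15:45-18:45 (subtract 2h to convert from UTC+2).
Oona in UTC: 09:45-15:00, 17:15-19:45 (add 3h to convert from UTC-3).
Dana in UTC: 11:00-15:45, 19:30-21:00 (add 5h to convert from UTC-5).
Mateo in UTC: 12:15-16:15 (add 3h to convert from UTC-3).
Nadia in UTC: 11:00-15:00, 20:45-21:00 (add 3h to convert from UTC-3).
Ximena, Oona, Dana, and Nadia can make the full 11:00-12:00 slot — that's 4.

4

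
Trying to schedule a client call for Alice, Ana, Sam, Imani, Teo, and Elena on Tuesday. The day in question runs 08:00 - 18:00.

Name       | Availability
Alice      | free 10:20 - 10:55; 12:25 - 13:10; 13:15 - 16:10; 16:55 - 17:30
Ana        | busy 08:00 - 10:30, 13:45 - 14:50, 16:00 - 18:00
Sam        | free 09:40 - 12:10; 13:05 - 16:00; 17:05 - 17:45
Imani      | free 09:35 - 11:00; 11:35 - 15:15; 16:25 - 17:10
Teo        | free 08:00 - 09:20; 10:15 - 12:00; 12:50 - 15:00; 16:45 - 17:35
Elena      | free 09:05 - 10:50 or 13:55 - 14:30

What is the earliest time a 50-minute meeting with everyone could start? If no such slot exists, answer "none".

none

Alice free: 10:20-10:55, 12:25-13:10, 13:15-16:10, 16:55-17:30.
Ana free: 10:30-13:45, 14:50-16:00 (invert busy blocks within the working day).
Sam free: 09:40-12:10, 13:05-16:00, 17:05-17:45.
Imani free: 09:35-11:00, 11:35-15:15, 16:25-17:10.
Teo free: 08:00-09:20, 10:15-12:00, 12:50-15:00, 16:45-17:35.
Elena free: 09:05-10:50, 13:55-14:30.
Alice ∩ Ana: 10:30-10:55, 12:25-13:10, 13:15-13:45, 14:50-16:00.
Alice ∩ Ana ∩ Sam: 10:30-10:55, 13:05-13:10, 13:15-13:45, 14:50-16:00.
Alice ∩ Ana ∩ Sam ∩ Imani: 10:30-10:55, 13:05-13:10, 13:15-13:45, 14:50-15:15.
Alice ∩ Ana ∩ Sam ∩ Imani ∩ Teo: 10:30-10:55, 13:05-13:10, 13:15-13:45, 14:50-15:00.
Alice ∩ Ana ∩ Sam ∩ Imani ∩ Teo ∩ Elena: 10:30-10:50.
So the common availability across everyone is 10:30-10:50.
No common window is at least 50 minutes long.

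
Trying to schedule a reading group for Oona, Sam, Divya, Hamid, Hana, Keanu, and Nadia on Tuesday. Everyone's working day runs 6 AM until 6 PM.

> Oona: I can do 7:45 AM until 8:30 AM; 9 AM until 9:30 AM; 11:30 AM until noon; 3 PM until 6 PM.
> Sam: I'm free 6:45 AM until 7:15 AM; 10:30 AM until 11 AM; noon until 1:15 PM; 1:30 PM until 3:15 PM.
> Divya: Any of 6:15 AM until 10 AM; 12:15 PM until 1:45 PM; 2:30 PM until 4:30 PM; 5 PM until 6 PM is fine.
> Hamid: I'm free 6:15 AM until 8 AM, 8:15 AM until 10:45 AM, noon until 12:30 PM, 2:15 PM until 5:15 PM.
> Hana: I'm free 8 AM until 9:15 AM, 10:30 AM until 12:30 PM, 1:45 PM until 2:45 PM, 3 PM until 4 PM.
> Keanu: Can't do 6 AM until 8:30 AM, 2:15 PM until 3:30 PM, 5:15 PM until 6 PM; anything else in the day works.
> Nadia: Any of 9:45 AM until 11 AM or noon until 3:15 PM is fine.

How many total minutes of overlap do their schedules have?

0

Oona free: 07:45-08:30, 09:00-09:30, 11:30-12:00, 15:00-18:00.
Sam free: 06:45-07:15, 10:30-11:00, 12:00-13:15, 13:30-15:15.
Divya free: 06:15-10:00, 12:15-13:45, 14:30-16:30, 17:00-18:00.
Hamid free: 06:15-08:00, 08:15-10:45, 12:00-12:30, 14:15-17:15.
Hana free: 08:00-09:15, 10:30-12:30, 13:45-14:45, 15:00-16:00.
Keanu free: 08:30-14:15, 15:30-17:15 (invert busy blocks within the working day).
Nadia free: 09:45-11:00, 12:00-15:15.
Oona ∩ Sam: 15:00-15:15.
Oona ∩ Sam ∩ Divya: 15:00-15:15.
Oona ∩ Sam ∩ Divya ∩ Hamid: 15:00-15:15.
Oona ∩ Sam ∩ Divya ∩ Hamid ∩ Hana: 15:00-15:15.
Oona ∩ Sam ∩ Divya ∩ Hamid ∩ Hana ∩ Keanu: ∅.
Oona ∩ Sam ∩ Divya ∩ Hamid ∩ Hana ∩ Keanu ∩ Nadia: ∅.
There is no time when everyone is free.
There is no common window, so the total is 0 minutes.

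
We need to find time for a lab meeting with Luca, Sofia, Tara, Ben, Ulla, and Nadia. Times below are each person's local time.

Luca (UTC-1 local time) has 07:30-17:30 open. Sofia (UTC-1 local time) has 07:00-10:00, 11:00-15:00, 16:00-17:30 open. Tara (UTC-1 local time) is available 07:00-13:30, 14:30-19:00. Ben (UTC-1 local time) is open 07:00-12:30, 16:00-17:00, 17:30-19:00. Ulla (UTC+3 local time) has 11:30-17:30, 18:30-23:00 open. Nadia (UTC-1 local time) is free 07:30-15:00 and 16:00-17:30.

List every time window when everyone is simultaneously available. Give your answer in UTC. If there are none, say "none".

Luca in UTC: 08:30-18:30 (add 1h to convert from UTC-1).
Sofia in UTC: 08:00-11:00, 12:00-16:00, 17:00-18:30 (add 1h to convert from UTC-1).
Tara in UTC: 08:00-14:30, 15:30-20:00 (add 1h to convert from UTC-1).
Ben in UTC: 08:00-13:30, 17:00-18:00, 18:30-20:00 (add 1h to convert from UTC-1).
Ulla in UTC: 08:30-14:30, 15:30-20:00 (subtract 3h to convert from UTC+3).
Nadia in UTC: 08:30-16:00, 17:00-18:30 (add 1h to convert from UTC-1).
Luca ∩ Sofia: 08:30-11:00, 12:00-16:00, 17:00-18:30.
Luca ∩ Sofia ∩ Tara: 08:30-11:00, 12:00-14:30, 15:30-16:00, 17:00-18:30.
Luca ∩ Sofia ∩ Tara ∩ Ben: 08:30-11:00, 12:00-13:30, 17:00-18:00.
Luca ∩ Sofia ∩ Tara ∩ Ben ∩ Ulla: 08:30-11:00, 12:00-13:30, 17:00-18:00.
Luca ∩ Sofia ∩ Tara ∩ Ben ∩ Ulla ∩ Nadia: 08:30-11:00, 12:00-13:30, 17:00-18:00.
So the common availability across everyone is 08:30-11:00, 12:00-13:30, 17:00-18:00.

08:30-11:00, 12:00-13:30, 17:00-18:00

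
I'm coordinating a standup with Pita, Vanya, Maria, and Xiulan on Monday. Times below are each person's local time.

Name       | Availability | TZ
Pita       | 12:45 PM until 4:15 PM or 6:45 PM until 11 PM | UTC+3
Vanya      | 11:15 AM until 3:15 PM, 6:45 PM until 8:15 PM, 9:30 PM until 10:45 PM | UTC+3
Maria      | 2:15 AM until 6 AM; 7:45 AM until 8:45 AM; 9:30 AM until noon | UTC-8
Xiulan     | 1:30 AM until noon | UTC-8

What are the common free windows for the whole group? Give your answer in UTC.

10:15-12:15, 15:45-16:45, 18:30-19:45

Pita in UTC: 09:45-13:15, 15:45-20:00 (subtract 3h to convert from UTC+3).
Vanya in UTC: 08:15-12:15, 15:45-17:15, 18:30-19:45 (subtract 3h to convert from UTC+3).
Maria in UTC: 10:15-14:00, 15:45-16:45, 17:30-20:00 (add 8h to convert from UTC-8).
Xiulan in UTC: 09:30-20:00 (add 8h to convert from UTC-8).
Pita ∩ Vanya: 09:45-12:15, 15:45-17:15, 18:30-19:45.
Pita ∩ Vanya ∩ Maria: 10:15-12:15, 15:45-16:45, 18:30-19:45.
Pita ∩ Vanya ∩ Maria ∩ Xiulan: 10:15-12:15, 15:45-16:45, 18:30-19:45.
Those are the intersection windows.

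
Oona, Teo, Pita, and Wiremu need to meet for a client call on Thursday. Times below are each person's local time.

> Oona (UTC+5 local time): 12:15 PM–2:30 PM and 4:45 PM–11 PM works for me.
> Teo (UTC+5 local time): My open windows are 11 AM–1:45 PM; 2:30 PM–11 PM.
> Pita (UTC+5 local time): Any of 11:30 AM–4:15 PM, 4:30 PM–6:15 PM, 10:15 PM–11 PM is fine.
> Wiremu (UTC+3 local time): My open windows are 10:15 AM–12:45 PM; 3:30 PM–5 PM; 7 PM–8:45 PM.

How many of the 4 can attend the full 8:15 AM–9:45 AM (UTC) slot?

Oona in UTC: 07:15-09:30, 11:45-18:00 (subtract 5h to convert from UTC+5).
Teo in UTC: 06:00-08:45, 09:30-18:00 (subtract 5h to convert from UTC+5).
Pita in UTC: 06:30-11:15, 11:30-13:15, 17:15-18:00 (subtract 5h to convert from UTC+5).
Wiremu in UTC: 07:15-09:45, 12:30-14:00, 16:00-17:45 (subtract 3h to convert from UTC+3).
Pita and Wiremu can make the full 08:15-09:45 slot — that's 2.

2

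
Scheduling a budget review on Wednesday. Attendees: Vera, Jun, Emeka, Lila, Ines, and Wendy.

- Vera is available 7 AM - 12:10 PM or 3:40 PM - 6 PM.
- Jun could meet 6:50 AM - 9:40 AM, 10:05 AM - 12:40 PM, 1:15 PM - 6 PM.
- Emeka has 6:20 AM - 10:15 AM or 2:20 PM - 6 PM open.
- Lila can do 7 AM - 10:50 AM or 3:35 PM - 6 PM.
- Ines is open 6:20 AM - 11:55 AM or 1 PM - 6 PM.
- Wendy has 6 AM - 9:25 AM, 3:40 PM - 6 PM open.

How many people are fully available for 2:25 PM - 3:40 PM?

3

Jun, Emeka, and Ines can make the full 14:25-15:40 slot — that's 3.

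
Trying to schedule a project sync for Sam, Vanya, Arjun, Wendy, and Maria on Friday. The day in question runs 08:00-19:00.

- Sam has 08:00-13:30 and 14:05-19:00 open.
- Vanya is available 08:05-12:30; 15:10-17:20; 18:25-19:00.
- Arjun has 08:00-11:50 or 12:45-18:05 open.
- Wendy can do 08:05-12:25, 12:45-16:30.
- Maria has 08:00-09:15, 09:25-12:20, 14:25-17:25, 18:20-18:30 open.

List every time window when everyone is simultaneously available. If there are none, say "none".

08:05-09:15, 09:25-11:50, 15:10-16:30

Sam ∩ Vanya: 08:05-12:30, 15:10-17:20, 18:25-19:00.
Sam ∩ Vanya ∩ Arjun: 08:05-11:50, 15:10-17:20.
Sam ∩ Vanya ∩ Arjun ∩ Wendy: 08:05-11:50, 15:10-16:30.
Sam ∩ Vanya ∩ Arjun ∩ Wendy ∩ Maria: 08:05-09:15, 09:25-11:50, 15:10-16:30.
Those are the intersection windows.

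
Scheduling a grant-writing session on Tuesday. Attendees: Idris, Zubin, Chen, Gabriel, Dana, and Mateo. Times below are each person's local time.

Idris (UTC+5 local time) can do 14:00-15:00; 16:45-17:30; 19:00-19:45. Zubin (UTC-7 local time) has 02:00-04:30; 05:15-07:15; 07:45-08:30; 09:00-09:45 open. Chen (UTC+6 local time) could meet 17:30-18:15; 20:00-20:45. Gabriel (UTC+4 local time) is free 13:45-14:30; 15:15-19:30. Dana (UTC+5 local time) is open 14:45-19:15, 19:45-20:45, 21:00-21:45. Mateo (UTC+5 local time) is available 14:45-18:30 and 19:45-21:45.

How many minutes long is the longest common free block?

Idris in UTC: 09:00-10:00, 11:45-12:30, 14:00-14:45 (subtract 5h to convert from UTC+5).
Zubin in UTC: 09:00-11:30, 12:15-14:15, 14:45-15:30, 16:00-16:45 (add 7h to convert from UTC-7).
Chen in UTC: 11:30-12:15, 14:00-14:45 (subtract 6h to convert from UTC+6).
Gabriel in UTC: 09:45-10:30, 11:15-15:30 (subtract 4h to convert from UTC+4).
Dana in UTC: 09:45-14:15, 14:45-15:45, 16:00-16:45 (subtract 5h to convert from UTC+5).
Mateo in UTC: 09:45-13:30, 14:45-16:45 (subtract 5h to convert from UTC+5).
Idris ∩ Zubin: 09:00-10:00, 12:15-12:30, 14:00-14:15.
Idris ∩ Zubin ∩ Chen: 14:00-14:15.
Idris ∩ Zubin ∩ Chen ∩ Gabriel: 14:00-14:15.
Idris ∩ Zubin ∩ Chen ∩ Gabriel ∩ Dana: 14:00-14:15.
Idris ∩ Zubin ∩ Chen ∩ Gabriel ∩ Dana ∩ Mateo: ∅.
There is no time when everyone is free.
No common window exists, so the longest block is 0 minutes.

0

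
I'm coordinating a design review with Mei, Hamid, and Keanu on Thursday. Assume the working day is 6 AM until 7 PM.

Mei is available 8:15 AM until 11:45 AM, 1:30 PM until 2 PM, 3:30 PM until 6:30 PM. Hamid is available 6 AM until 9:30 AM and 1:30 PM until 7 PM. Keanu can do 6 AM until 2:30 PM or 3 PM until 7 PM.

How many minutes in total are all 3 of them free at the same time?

Mei ∩ Hamid: 08:15-09:30, 13:30-14:00, 15:30-18:30.
Mei ∩ Hamid ∩ Keanu: 08:15-09:30, 13:30-14:00, 15:30-18:30.
Those are the intersection windows.
Summing the common windows: 75 + 30 + 180 = 285 minutes.

285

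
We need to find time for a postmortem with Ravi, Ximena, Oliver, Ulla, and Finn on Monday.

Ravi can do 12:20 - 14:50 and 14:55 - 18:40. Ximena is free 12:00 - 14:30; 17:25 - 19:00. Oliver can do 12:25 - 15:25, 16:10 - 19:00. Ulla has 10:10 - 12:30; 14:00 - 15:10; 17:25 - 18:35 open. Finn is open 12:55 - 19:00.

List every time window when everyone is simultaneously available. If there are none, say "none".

Ravi ∩ Ximena: 12:20-14:30, 17:25-18:40.
Ravi ∩ Ximena ∩ Oliver: 12:25-14:30, 17:25-18:40.
Ravi ∩ Ximena ∩ Oliver ∩ Ulla: 12:25-12:30, 14:00-14:30, 17:25-18:35.
Ravi ∩ Ximena ∩ Oliver ∩ Ulla ∩ Finn: 14:00-14:30, 17:25-18:35.
So the common availability across everyone is 14:00-14:30, 17:25-18:35.

14:00-14:30, 17:25-18:35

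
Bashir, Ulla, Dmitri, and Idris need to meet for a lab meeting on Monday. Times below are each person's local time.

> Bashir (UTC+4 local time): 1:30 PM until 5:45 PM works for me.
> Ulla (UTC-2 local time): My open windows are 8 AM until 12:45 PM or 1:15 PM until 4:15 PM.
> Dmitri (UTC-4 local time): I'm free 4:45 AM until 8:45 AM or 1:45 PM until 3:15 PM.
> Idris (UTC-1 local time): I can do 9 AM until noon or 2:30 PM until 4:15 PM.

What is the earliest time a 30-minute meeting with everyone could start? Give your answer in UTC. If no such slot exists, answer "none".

10:00

Bashir in UTC: 09:30-13:45 (subtract 4h to convert from UTC+4).
Ulla in UTC: 10:00-14:45, 15:15-18:15 (add 2h to convert from UTC-2).
Dmitri in UTC: 08:45-12:45, 17:45-19:15 (add 4h to convert from UTC-4).
Idris in UTC: 10:00-13:00, 15:30-17:15 (add 1h to convert from UTC-1).
Bashir ∩ Ulla: 10:00-13:45.
Bashir ∩ Ulla ∩ Dmitri: 10:00-12:45.
Bashir ∩ Ulla ∩ Dmitri ∩ Idris: 10:00-12:45.
Those are the intersection windows.
The first common window of at least 30 minutes is 10:00-12:45, so the earliest start is 10:00.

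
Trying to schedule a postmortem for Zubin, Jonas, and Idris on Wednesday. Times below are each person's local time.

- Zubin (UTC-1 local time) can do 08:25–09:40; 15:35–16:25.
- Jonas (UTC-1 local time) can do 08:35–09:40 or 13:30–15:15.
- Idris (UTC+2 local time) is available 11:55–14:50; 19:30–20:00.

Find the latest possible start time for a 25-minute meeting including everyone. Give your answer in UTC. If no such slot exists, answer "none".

10:15

Zubin in UTC: 09:25-10:40, 16:35-17:25 (add 1h to convert from UTC-1).
Jonas in UTC: 09:35-10:40, 14:30-16:15 (add 1h to convert from UTC-1).
Idris in UTC: 09:55-12:50, 17:30-18:00 (subtract 2h to convert from UTC+2).
Zubin ∩ Jonas: 09:35-10:40.
Zubin ∩ Jonas ∩ Idris: 09:55-10:40.
The last common window of at least 25 minutes is 09:55-10:40; a 25-minute meeting can start as late as 10:15 and still end by 10:40.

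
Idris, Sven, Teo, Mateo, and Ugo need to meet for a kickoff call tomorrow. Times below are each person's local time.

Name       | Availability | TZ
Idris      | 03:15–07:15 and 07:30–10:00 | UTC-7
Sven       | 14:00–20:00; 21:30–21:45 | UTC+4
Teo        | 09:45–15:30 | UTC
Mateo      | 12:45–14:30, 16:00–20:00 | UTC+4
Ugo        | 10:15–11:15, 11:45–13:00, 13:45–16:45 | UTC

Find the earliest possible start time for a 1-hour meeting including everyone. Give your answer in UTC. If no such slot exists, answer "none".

Idris in UTC: 10:15-14:15, 14:30-17:00 (add 7h to convert from UTC-7).
Sven in UTC: 10:00-16:00, 17:30-17:45 (subtract 4h to convert from UTC+4).
Teo in UTC: 09:45-15:30.
Mateo in UTC: 08:45-10:30, 12:00-16:00 (subtract 4h to convert from UTC+4).
Ugo in UTC: 10:15-11:15, 11:45-13:00, 13:45-16:45.
Idris ∩ Sven: 10:15-14:15, 14:30-16:00.
Idris ∩ Sven ∩ Teo: 10:15-14:15, 14:30-15:30.
Idris ∩ Sven ∩ Teo ∩ Mateo: 10:15-10:30, 12:00-14:15, 14:30-15:30.
Idris ∩ Sven ∩ Teo ∩ Mateo ∩ Ugo: 10:15-10:30, 12:00-13:00, 13:45-14:15, 14:30-15:30.
So the common availability across everyone is 10:15-10:30, 12:00-13:00, 13:45-14:15, 14:30-15:30.
The first common window of at least 60 minutes is 12:00-13:00, so the earliest start is 12:00.

12:00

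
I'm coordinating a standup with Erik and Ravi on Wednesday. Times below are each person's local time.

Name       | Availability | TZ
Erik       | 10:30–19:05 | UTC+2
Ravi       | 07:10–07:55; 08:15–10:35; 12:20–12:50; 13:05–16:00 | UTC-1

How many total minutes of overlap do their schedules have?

Erik in UTC: 08:30-17:05 (subtract 2h to convert from UTC+2).
Ravi in UTC: 08:10-08:55, 09:15-11:35, 13:20-13:50, 14:05-17:00 (add 1h to convert from UTC-1).
Erik ∩ Ravi: 08:30-08:55, 09:15-11:35, 13:20-13:50, 14:05-17:00.
Summing the common windows: 25 + 140 + 30 + 175 = 370 minutes.

370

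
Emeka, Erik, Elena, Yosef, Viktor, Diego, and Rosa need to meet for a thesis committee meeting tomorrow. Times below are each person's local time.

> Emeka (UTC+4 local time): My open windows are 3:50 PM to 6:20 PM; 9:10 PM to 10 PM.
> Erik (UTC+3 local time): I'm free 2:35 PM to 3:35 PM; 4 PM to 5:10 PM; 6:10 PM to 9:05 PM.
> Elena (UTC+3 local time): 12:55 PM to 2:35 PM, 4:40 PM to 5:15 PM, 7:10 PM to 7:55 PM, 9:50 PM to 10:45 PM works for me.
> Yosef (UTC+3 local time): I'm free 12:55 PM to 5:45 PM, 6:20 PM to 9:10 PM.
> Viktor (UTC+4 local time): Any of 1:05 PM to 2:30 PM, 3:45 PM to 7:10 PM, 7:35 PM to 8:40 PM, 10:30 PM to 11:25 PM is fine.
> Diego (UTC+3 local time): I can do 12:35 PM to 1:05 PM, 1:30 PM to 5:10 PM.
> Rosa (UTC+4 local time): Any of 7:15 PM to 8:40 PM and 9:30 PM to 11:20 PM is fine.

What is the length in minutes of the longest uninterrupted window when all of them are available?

0

Emeka in UTC: 11:50-14:20, 17:10-18:00 (subtract 4h to convert from UTC+4).
Erik in UTC: 11:35-12:35, 13:00-14:10, 15:10-18:05 (subtract 3h to convert from UTC+3).
Elena in UTC: 09:55-11:35, 13:40-14:15, 16:10-16:55, 18:50-19:45 (subtract 3h to convert from UTC+3).
Yosef in UTC: 09:55-14:45, 15:20-18:10 (subtract 3h to convert from UTC+3).
Viktor in UTC: 09:05-10:30, 11:45-15:10, 15:35-16:40, 18:30-19:25 (subtract 4h to convert from UTC+4).
Diego in UTC: 09:35-10:05, 10:30-14:10 (subtract 3h to convert from UTC+3).
Rosa in UTC: 15:15-16:40, 17:30-19:20 (subtract 4h to convert from UTC+4).
Emeka ∩ Erik: 11:50-12:35, 13:00-14:10, 17:10-18:00.
Emeka ∩ Erik ∩ Elena: 13:40-14:10.
Emeka ∩ Erik ∩ Elena ∩ Yosef: 13:40-14:10.
Emeka ∩ Erik ∩ Elena ∩ Yosef ∩ Viktor: 13:40-14:10.
Emeka ∩ Erik ∩ Elena ∩ Yosef ∩ Viktor ∩ Diego: 13:40-14:10.
Emeka ∩ Erik ∩ Elena ∩ Yosef ∩ Viktor ∩ Diego ∩ Rosa: ∅.
There is no time when everyone is free.
No common window exists, so the longest block is 0 minutes.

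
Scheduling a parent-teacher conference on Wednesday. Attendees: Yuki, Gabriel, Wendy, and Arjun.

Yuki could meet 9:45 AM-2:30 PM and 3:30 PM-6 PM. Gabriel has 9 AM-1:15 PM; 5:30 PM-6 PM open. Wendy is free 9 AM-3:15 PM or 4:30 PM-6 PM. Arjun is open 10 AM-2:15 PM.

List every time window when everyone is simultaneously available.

10:00-13:15

Yuki ∩ Gabriel: 09:45-13:15, 17:30-18:00.
Yuki ∩ Gabriel ∩ Wendy: 09:45-13:15, 17:30-18:00.
Yuki ∩ Gabriel ∩ Wendy ∩ Arjun: 10:00-13:15.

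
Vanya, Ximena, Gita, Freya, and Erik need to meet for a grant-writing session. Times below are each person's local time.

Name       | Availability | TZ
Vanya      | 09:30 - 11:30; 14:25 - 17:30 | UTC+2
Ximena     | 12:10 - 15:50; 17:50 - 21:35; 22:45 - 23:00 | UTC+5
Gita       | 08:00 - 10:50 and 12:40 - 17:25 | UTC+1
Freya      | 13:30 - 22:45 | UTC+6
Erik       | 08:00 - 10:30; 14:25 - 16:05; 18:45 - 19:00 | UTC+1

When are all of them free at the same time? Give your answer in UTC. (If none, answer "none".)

07:30-09:30, 13:25-15:05

Vanya in UTC: 07:30-09:30, 12:25-15:30 (subtract 2h to convert from UTC+2).
Ximena in UTC: 07:10-10:50, 12:50-16:35, 17:45-18:00 (subtract 5h to convert from UTC+5).
Gita in UTC: 07:00-09:50, 11:40-16:25 (subtract 1h to convert from UTC+1).
Freya in UTC: 07:30-16:45 (subtract 6h to convert from UTC+6).
Erik in UTC: 07:00-09:30, 13:25-15:05, 17:45-18:00 (subtract 1h to convert from UTC+1).
Vanya ∩ Ximena: 07:30-09:30, 12:50-15:30.
Vanya ∩ Ximena ∩ Gita: 07:30-09:30, 12:50-15:30.
Vanya ∩ Ximena ∩ Gita ∩ Freya: 07:30-09:30, 12:50-15:30.
Vanya ∩ Ximena ∩ Gita ∩ Freya ∩ Erik: 07:30-09:30, 13:25-15:05.
Those are the intersection windows.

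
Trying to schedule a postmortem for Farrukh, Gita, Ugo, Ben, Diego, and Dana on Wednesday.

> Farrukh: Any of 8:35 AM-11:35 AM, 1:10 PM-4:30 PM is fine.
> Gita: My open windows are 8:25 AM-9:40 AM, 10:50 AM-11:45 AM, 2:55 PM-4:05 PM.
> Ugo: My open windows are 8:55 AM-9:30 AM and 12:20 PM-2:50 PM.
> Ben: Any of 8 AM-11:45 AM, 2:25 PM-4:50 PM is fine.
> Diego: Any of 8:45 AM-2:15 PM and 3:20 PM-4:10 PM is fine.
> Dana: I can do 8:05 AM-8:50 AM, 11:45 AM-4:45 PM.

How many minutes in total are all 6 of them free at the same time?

Farrukh ∩ Gita: 08:35-09:40, 10:50-11:35, 14:55-16:05.
Farrukh ∩ Gita ∩ Ugo: 08:55-09:30.
Farrukh ∩ Gita ∩ Ugo ∩ Ben: 08:55-09:30.
Farrukh ∩ Gita ∩ Ugo ∩ Ben ∩ Diego: 08:55-09:30.
Farrukh ∩ Gita ∩ Ugo ∩ Ben ∩ Diego ∩ Dana: ∅.
There is no time when everyone is free.
There is no common window, so the total is 0 minutes.

0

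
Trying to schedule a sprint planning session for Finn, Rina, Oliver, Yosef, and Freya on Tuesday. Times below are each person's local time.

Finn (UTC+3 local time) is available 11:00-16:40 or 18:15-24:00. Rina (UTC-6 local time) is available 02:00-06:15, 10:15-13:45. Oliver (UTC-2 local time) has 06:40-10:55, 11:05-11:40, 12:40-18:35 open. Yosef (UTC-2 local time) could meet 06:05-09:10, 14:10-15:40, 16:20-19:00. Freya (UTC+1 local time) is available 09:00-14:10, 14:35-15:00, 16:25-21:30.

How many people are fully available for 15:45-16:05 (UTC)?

Finn in UTC: 08:00-13:40, 15:15-21:00 (subtract 3h to convert from UTC+3).
Rina in UTC: 08:00-12:15, 16:15-19:45 (add 6h to convert from UTC-6).
Oliver in UTC: 08:40-12:55, 13:05-13:40, 14:40-20:35 (add 2h to convert from UTC-2).
Yosef in UTC: 08:05-11:10, 16:10-17:40, 18:20-21:00 (add 2h to convert from UTC-2).
Freya in UTC: 08:00-13:10, 13:35-14:00, 15:25-20:30 (subtract 1h to convert from UTC+1).
Finn, Oliver, and Freya can make the full 15:45-16:05 slot — that's 3.

3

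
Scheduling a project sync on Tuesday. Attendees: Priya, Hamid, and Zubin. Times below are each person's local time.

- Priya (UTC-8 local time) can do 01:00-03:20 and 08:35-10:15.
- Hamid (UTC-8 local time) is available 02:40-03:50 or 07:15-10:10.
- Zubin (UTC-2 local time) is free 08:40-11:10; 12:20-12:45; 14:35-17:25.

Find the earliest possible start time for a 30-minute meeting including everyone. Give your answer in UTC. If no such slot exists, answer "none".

Priya in UTC: 09:00-11:20, 16:35-18:15 (add 8h to convert from UTC-8).
Hamid in UTC: 10:40-11:50, 15:15-18:10 (add 8h to convert from UTC-8).
Zubin in UTC: 10:40-13:10, 14:20-14:45, 16:35-19:25 (add 2h to convert from UTC-2).
Priya ∩ Hamid: 10:40-11:20, 16:35-18:10.
Priya ∩ Hamid ∩ Zubin: 10:40-11:20, 16:35-18:10.
So the common availability across everyone is 10:40-11:20, 16:35-18:10.
The first common window of at least 30 minutes is 10:40-11:20, so the earliest start is 10:40.

10:40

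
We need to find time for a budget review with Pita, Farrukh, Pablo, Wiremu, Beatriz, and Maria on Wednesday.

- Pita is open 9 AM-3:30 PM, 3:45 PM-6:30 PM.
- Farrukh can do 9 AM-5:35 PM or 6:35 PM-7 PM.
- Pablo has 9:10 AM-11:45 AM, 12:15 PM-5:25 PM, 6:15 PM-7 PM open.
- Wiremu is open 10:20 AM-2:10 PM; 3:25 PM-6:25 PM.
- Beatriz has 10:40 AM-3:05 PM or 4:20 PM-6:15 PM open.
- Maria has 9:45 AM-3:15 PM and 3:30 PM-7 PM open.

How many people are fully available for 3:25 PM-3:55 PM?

Farrukh, Pablo, and Wiremu can make the full 15:25-15:55 slot — that's 3.

3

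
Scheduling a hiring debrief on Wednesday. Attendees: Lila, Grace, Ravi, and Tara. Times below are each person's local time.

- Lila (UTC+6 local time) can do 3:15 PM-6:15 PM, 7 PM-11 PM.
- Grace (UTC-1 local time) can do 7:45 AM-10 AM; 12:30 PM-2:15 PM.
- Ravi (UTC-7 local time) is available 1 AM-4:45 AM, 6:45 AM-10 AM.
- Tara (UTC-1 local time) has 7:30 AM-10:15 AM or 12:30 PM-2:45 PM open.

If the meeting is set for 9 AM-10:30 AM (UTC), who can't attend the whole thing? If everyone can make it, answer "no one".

Lila in UTC: 09:15-12:15, 13:00-17:00 (subtract 6h to convert from UTC+6).
Grace in UTC: 08:45-11:00, 13:30-15:15 (add 1h to convert from UTC-1).
Ravi in UTC: 08:00-11:45, 13:45-17:00 (add 7h to convert from UTC-7).
Tara in UTC: 08:30-11:15, 13:30-15:45 (add 1h to convert from UTC-1).
Lila: not fully free for 09:00-10:30. Grace: free for 09:00-10:30. Ravi: free for 09:00-10:30. Tara: free for 09:00-10:30.

Lila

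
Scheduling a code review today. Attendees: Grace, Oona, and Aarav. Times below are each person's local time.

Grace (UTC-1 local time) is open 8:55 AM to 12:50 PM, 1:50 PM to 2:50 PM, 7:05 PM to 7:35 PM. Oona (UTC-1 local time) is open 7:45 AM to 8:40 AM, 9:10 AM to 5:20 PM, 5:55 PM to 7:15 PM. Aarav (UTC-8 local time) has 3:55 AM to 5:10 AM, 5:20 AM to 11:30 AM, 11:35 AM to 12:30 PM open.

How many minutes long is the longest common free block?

75

Grace in UTC: 09:55-13:50, 14:50-15:50, 20:05-20:35 (add 1h to convert from UTC-1).
Oona in UTC: 08:45-09:40, 10:10-18:20, 18:55-20:15 (add 1h to convert from UTC-1).
Aarav in UTC: 11:55-13:10, 13:20-19:30, 19:35-20:30 (add 8h to convert from UTC-8).
Grace ∩ Oona: 10:10-13:50, 14:50-15:50, 20:05-20:15.
Grace ∩ Oona ∩ Aarav: 11:55-13:10, 13:20-13:50, 14:50-15:50, 20:05-20:15.
So the common availability across everyone is 11:55-13:10, 13:20-13:50, 14:50-15:50, 20:05-20:15.
The longest is 11:55-13:10 at 75 minutes.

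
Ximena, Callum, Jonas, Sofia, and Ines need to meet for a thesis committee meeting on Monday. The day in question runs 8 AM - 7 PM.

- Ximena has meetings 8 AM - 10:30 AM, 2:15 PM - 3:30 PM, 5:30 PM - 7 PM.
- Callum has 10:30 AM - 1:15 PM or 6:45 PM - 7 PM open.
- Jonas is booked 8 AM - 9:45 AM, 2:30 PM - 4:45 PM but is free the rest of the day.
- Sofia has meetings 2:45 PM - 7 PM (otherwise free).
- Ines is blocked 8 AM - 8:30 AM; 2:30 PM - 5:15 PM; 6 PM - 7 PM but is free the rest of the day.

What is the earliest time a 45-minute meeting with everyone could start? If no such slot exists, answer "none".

Ximena free: 10:30-14:15, 15:30-17:30 (invert busy blocks within the working day).
Callum free: 10:30-13:15, 18:45-19:00.
Jonas free: 09:45-14:30, 16:45-19:00 (invert busy blocks within the working day).
Sofia free: 08:00-14:45 (invert busy blocks within the working day).
Ines free: 08:30-14:30, 17:15-18:00 (invert busy blocks within the working day).
Ximena ∩ Callum: 10:30-13:15.
Ximena ∩ Callum ∩ Jonas: 10:30-13:15.
Ximena ∩ Callum ∩ Jonas ∩ Sofia: 10:30-13:15.
Ximena ∩ Callum ∩ Jonas ∩ Sofia ∩ Ines: 10:30-13:15.
The first common window of at least 45 minutes is 10:30-13:15, so the earliest start is 10:30.

10:30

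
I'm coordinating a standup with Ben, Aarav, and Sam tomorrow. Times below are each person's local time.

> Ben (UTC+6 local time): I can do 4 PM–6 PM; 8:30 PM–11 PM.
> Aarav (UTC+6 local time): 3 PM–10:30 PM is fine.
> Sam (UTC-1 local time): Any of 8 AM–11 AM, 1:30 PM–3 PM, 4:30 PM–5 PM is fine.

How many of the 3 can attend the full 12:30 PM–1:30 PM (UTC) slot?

1

Ben in UTC: 10:00-12:00, 14:30-17:00 (subtract 6h to convert from UTC+6).
Aarav in UTC: 09:00-16:30 (subtract 6h to convert from UTC+6).
Sam in UTC: 09:00-12:00, 14:30-16:00, 17:30-18:00 (add 1h to convert from UTC-1).
Aarav can make the full 12:30-13:30 slot — that's 1.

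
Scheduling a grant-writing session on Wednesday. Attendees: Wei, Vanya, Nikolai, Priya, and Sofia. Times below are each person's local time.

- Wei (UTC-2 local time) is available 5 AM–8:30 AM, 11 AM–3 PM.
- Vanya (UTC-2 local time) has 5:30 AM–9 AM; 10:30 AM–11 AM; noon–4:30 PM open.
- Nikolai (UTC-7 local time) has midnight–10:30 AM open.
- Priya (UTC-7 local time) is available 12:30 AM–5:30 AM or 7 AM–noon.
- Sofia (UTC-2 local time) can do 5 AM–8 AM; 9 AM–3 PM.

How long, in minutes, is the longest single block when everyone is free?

180

Wei in UTC: 07:00-10:30, 13:00-17:00 (add 2h to convert from UTC-2).
Vanya in UTC: 07:30-11:00, 12:30-13:00, 14:00-18:30 (add 2h to convert from UTC-2).
Nikolai in UTC: 07:00-17:30 (add 7h to convert from UTC-7).
Priya in UTC: 07:30-12:30, 14:00-19:00 (add 7h to convert from UTC-7).
Sofia in UTC: 07:00-10:00, 11:00-17:00 (add 2h to convert from UTC-2).
Wei ∩ Vanya: 07:30-10:30, 14:00-17:00.
Wei ∩ Vanya ∩ Nikolai: 07:30-10:30, 14:00-17:00.
Wei ∩ Vanya ∩ Nikolai ∩ Priya: 07:30-10:30, 14:00-17:00.
Wei ∩ Vanya ∩ Nikolai ∩ Priya ∩ Sofia: 07:30-10:00, 14:00-17:00.
The longest is 14:00-17:00 at 180 minutes.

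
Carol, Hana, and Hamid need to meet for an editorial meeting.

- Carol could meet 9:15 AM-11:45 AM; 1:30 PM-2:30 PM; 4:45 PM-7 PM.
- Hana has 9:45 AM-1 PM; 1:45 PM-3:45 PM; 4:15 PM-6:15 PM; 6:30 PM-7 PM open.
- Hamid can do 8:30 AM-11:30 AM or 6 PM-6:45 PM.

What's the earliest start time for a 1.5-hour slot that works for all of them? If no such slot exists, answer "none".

Carol ∩ Hana: 09:45-11:45, 13:45-14:30, 16:45-18:15, 18:30-19:00.
Carol ∩ Hana ∩ Hamid: 09:45-11:30, 18:00-18:15, 18:30-18:45.
So the common availability across everyone is 09:45-11:30, 18:00-18:15, 18:30-18:45.
The first common window of at least 90 minutes is 09:45-11:30, so the earliest start is 09:45.

09:45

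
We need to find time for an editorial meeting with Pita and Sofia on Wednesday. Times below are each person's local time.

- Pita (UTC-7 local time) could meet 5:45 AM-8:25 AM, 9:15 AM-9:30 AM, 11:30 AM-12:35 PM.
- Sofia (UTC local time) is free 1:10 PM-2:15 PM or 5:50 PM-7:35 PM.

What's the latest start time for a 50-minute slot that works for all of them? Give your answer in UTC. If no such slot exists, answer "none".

18:45

Pita in UTC: 12:45-15:25, 16:15-16:30, 18:30-19:35 (add 7h to convert from UTC-7).
Sofia in UTC: 13:10-14:15, 17:50-19:35.
Pita ∩ Sofia: 13:10-14:15, 18:30-19:35.
The last common window of at least 50 minutes is 18:30-19:35; a 50-minute meeting can start as late as 18:45 and still end by 19:35.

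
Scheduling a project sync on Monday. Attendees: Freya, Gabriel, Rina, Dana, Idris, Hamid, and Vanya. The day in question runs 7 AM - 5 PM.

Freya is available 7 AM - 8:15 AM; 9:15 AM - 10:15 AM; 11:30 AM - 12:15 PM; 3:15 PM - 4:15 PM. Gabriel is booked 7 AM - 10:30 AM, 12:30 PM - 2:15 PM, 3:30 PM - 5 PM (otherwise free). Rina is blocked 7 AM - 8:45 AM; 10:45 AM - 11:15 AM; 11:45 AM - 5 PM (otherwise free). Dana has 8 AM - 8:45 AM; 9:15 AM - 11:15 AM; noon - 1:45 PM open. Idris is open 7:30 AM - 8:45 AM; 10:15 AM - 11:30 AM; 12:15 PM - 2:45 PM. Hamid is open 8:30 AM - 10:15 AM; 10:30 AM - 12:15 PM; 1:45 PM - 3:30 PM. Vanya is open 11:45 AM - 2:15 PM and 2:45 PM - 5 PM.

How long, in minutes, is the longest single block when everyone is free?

Freya free: 07:00-08:15, 09:15-10:15, 11:30-12:15, 15:15-16:15.
Gabriel free: 10:30-12:30, 14:15-15:30 (invert busy blocks within the working day).
Rina free: 08:45-10:45, 11:15-11:45 (invert busy blocks within the working day).
Dana free: 08:00-08:45, 09:15-11:15, 12:00-13:45.
Idris free: 07:30-08:45, 10:15-11:30, 12:15-14:45.
Hamid free: 08:30-10:15, 10:30-12:15, 13:45-15:30.
Vanya free: 11:45-14:15, 14:45-17:00.
Freya ∩ Gabriel: 11:30-12:15, 15:15-15:30.
Freya ∩ Gabriel ∩ Rina: 11:30-11:45.
Freya ∩ Gabriel ∩ Rina ∩ Dana: ∅.
Freya ∩ Gabriel ∩ Rina ∩ Dana ∩ Idris: ∅.
Freya ∩ Gabriel ∩ Rina ∩ Dana ∩ Idris ∩ Hamid: ∅.
Freya ∩ Gabriel ∩ Rina ∩ Dana ∩ Idris ∩ Hamid ∩ Vanya: ∅.
There is no time when everyone is free.
No common window exists, so the longest block is 0 minutes.

0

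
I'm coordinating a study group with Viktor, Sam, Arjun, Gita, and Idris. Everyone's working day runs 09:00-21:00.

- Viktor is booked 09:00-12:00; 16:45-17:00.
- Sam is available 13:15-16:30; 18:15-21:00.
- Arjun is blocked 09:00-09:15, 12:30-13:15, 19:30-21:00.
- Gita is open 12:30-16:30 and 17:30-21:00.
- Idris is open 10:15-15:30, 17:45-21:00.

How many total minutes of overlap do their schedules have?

210

Viktor free: 12:00-16:45, 17:00-21:00 (invert busy blocks within the working day).
Sam free: 13:15-16:30, 18:15-21:00.
Arjun free: 09:15-12:30, 13:15-19:30 (invert busy blocks within the working day).
Gita free: 12:30-16:30, 17:30-21:00.
Idris free: 10:15-15:30, 17:45-21:00.
Viktor ∩ Sam: 13:15-16:30, 18:15-21:00.
Viktor ∩ Sam ∩ Arjun: 13:15-16:30, 18:15-19:30.
Viktor ∩ Sam ∩ Arjun ∩ Gita: 13:15-16:30, 18:15-19:30.
Viktor ∩ Sam ∩ Arjun ∩ Gita ∩ Idris: 13:15-15:30, 18:15-19:30.
So the common availability across everyone is 13:15-15:30, 18:15-19:30.
Summing the common windows: 135 + 75 = 210 minutes.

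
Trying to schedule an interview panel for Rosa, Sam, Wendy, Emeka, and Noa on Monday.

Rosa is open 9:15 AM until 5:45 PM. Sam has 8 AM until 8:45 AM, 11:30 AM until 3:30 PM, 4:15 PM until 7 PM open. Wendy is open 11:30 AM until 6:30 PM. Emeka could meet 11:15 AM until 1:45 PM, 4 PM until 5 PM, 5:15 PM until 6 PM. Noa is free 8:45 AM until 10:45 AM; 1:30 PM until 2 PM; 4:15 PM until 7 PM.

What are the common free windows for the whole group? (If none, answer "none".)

Rosa ∩ Sam: 11:30-15:30, 16:15-17:45.
Rosa ∩ Sam ∩ Wendy: 11:30-15:30, 16:15-17:45.
Rosa ∩ Sam ∩ Wendy ∩ Emeka: 11:30-13:45, 16:15-17:00, 17:15-17:45.
Rosa ∩ Sam ∩ Wendy ∩ Emeka ∩ Noa: 13:30-13:45, 16:15-17:00, 17:15-17:45.

13:30-13:45, 16:15-17:00, 17:15-17:45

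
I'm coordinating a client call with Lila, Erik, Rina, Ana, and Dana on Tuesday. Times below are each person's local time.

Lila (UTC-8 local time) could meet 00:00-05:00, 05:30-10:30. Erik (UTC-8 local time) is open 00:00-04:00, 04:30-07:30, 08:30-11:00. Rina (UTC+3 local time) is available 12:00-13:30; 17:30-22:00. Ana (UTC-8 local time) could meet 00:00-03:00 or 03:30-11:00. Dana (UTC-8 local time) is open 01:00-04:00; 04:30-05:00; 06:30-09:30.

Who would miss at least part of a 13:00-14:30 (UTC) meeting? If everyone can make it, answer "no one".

Lila in UTC: 08:00-13:00, 13:30-18:30 (add 8h to convert from UTC-8).
Erik in UTC: 08:00-12:00, 12:30-15:30, 16:30-19:00 (add 8h to convert from UTC-8).
Rina in UTC: 09:00-10:30, 14:30-19:00 (subtract 3h to convert from UTC+3).
Ana in UTC: 08:00-11:00, 11:30-19:00 (add 8h to convert from UTC-8).
Dana in UTC: 09:00-12:00, 12:30-13:00, 14:30-17:30 (add 8h to convert from UTC-8).
Lila: not fully free for 13:00-14:30. Erik: free for 13:00-14:30. Rina: not fully free for 13:00-14:30. Ana: free for 13:00-14:30. Dana: not fully free for 13:00-14:30.

Dana, Lila, Rina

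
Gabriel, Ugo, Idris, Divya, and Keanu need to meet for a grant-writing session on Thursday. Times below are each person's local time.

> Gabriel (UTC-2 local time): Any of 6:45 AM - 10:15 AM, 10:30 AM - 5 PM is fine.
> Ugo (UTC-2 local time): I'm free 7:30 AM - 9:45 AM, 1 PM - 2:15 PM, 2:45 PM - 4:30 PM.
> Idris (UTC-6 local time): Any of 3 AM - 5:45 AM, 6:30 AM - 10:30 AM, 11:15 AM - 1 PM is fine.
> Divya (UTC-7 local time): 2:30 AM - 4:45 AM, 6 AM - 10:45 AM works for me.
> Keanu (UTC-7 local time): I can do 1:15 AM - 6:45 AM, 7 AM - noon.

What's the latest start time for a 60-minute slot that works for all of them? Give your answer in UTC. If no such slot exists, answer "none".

Gabriel in UTC: 08:45-12:15, 12:30-19:00 (add 2h to convert from UTC-2).
Ugo in UTC: 09:30-11:45, 15:00-16:15, 16:45-18:30 (add 2h to convert from UTC-2).
Idris in UTC: 09:00-11:45, 12:30-16:30, 17:15-19:00 (add 6h to convert from UTC-6).
Divya in UTC: 09:30-11:45, 13:00-17:45 (add 7h to convert from UTC-7).
Keanu in UTC: 08:15-13:45, 14:00-19:00 (add 7h to convert from UTC-7).
Gabriel ∩ Ugo: 09:30-11:45, 15:00-16:15, 16:45-18:30.
Gabriel ∩ Ugo ∩ Idris: 09:30-11:45, 15:00-16:15, 17:15-18:30.
Gabriel ∩ Ugo ∩ Idris ∩ Divya: 09:30-11:45, 15:00-16:15, 17:15-17:45.
Gabriel ∩ Ugo ∩ Idris ∩ Divya ∩ Keanu: 09:30-11:45, 15:00-16:15, 17:15-17:45.
The last common window of at least 60 minutes is 15:00-16:15; a 60-minute meeting can start as late as 15:15 and still end by 16:15.

15:15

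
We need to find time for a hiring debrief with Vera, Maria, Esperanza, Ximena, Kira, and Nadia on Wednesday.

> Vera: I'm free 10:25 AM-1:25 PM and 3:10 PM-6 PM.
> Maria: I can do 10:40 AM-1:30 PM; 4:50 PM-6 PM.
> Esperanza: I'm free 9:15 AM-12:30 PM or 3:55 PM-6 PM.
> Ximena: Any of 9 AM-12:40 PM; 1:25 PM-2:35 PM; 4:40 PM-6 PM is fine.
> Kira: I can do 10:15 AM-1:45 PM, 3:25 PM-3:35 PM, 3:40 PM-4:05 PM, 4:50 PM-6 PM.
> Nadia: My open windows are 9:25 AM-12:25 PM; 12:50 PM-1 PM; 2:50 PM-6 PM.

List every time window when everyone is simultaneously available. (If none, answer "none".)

Vera ∩ Maria: 10:40-13:25, 16:50-18:00.
Vera ∩ Maria ∩ Esperanza: 10:40-12:30, 16:50-18:00.
Vera ∩ Maria ∩ Esperanza ∩ Ximena: 10:40-12:30, 16:50-18:00.
Vera ∩ Maria ∩ Esperanza ∩ Ximena ∩ Kira: 10:40-12:30, 16:50-18:00.
Vera ∩ Maria ∩ Esperanza ∩ Ximena ∩ Kira ∩ Nadia: 10:40-12:25, 16:50-18:00.

10:40-12:25, 16:50-18:00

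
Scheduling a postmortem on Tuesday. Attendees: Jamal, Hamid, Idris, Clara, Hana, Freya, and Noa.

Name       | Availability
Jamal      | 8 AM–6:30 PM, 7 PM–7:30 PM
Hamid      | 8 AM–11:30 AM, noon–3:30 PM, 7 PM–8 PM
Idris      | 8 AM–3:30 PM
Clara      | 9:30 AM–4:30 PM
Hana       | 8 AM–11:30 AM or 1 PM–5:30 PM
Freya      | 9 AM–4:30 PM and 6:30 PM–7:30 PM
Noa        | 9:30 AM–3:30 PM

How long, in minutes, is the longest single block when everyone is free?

150

Jamal ∩ Hamid: 08:00-11:30, 12:00-15:30, 19:00-19:30.
Jamal ∩ Hamid ∩ Idris: 08:00-11:30, 12:00-15:30.
Jamal ∩ Hamid ∩ Idris ∩ Clara: 09:30-11:30, 12:00-15:30.
Jamal ∩ Hamid ∩ Idris ∩ Clara ∩ Hana: 09:30-11:30, 13:00-15:30.
Jamal ∩ Hamid ∩ Idris ∩ Clara ∩ Hana ∩ Freya: 09:30-11:30, 13:00-15:30.
Jamal ∩ Hamid ∩ Idris ∩ Clara ∩ Hana ∩ Freya ∩ Noa: 09:30-11:30, 13:00-15:30.
The longest is 13:00-15:30 at 150 minutes.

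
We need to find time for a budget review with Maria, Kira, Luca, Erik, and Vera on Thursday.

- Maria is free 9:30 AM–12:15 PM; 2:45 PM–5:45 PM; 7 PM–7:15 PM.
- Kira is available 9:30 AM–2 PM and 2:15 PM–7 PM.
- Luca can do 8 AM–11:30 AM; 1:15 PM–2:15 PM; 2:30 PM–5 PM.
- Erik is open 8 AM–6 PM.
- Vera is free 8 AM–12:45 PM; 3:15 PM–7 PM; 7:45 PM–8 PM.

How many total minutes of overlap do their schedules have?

Maria ∩ Kira: 09:30-12:15, 14:45-17:45.
Maria ∩ Kira ∩ Luca: 09:30-11:30, 14:45-17:00.
Maria ∩ Kira ∩ Luca ∩ Erik: 09:30-11:30, 14:45-17:00.
Maria ∩ Kira ∩ Luca ∩ Erik ∩ Vera: 09:30-11:30, 15:15-17:00.
So the common availability across everyone is 09:30-11:30, 15:15-17:00.
Summing the common windows: 120 + 105 = 225 minutes.

225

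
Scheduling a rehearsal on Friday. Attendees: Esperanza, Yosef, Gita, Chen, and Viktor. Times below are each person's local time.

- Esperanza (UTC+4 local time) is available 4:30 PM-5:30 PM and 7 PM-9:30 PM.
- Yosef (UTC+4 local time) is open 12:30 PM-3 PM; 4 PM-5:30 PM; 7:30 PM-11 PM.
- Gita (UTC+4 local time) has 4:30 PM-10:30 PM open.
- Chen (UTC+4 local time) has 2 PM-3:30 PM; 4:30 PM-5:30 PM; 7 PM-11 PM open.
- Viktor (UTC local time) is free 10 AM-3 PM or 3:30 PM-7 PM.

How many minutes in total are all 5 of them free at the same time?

180

Esperanza in UTC: 12:30-13:30, 15:00-17:30 (subtract 4h to convert from UTC+4).
Yosef in UTC: 08:30-11:00, 12:00-13:30, 15:30-19:00 (subtract 4h to convert from UTC+4).
Gita in UTC: 12:30-18:30 (subtract 4h to convert from UTC+4).
Chen in UTC: 10:00-11:30, 12:30-13:30, 15:00-19:00 (subtract 4h to convert from UTC+4).
Viktor in UTC: 10:00-15:00, 15:30-19:00.
Esperanza ∩ Yosef: 12:30-13:30, 15:30-17:30.
Esperanza ∩ Yosef ∩ Gita: 12:30-13:30, 15:30-17:30.
Esperanza ∩ Yosef ∩ Gita ∩ Chen: 12:30-13:30, 15:30-17:30.
Esperanza ∩ Yosef ∩ Gita ∩ Chen ∩ Viktor: 12:30-13:30, 15:30-17:30.
Summing the common windows: 60 + 120 = 180 minutes.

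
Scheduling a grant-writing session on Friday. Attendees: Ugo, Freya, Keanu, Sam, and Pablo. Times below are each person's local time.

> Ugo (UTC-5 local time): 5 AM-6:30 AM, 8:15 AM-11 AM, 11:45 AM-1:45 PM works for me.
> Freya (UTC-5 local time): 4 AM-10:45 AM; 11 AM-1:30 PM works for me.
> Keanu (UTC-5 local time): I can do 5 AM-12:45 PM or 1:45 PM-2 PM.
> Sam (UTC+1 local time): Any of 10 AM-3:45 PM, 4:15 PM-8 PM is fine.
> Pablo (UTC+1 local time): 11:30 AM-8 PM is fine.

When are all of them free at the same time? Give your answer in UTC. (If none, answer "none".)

Ugo in UTC: 10:00-11:30, 13:15-16:00, 16:45-18:45 (add 5h to convert from UTC-5).
Freya in UTC: 09:00-15:45, 16:00-18:30 (add 5h to convert from UTC-5).
Keanu in UTC: 10:00-17:45, 18:45-19:00 (add 5h to convert from UTC-5).
Sam in UTC: 09:00-14:45, 15:15-19:00 (subtract 1h to convert from UTC+1).
Pablo in UTC: 10:30-19:00 (subtract 1h to convert from UTC+1).
Ugo ∩ Freya: 10:00-11:30, 13:15-15:45, 16:45-18:30.
Ugo ∩ Freya ∩ Keanu: 10:00-11:30, 13:15-15:45, 16:45-17:45.
Ugo ∩ Freya ∩ Keanu ∩ Sam: 10:00-11:30, 13:15-14:45, 15:15-15:45, 16:45-17:45.
Ugo ∩ Freya ∩ Keanu ∩ Sam ∩ Pablo: 10:30-11:30, 13:15-14:45, 15:15-15:45, 16:45-17:45.

10:30-11:30, 13:15-14:45, 15:15-15:45, 16:45-17:45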